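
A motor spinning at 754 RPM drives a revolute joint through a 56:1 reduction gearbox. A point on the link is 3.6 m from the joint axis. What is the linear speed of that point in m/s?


omega_motor = 754 * 2*pi/60 = 78.9587 rad/s
omega_joint = omega_motor / 56 = 1.41 rad/s
v = omega_joint * r = 1.41 * 3.6
= 5.0759 m/s


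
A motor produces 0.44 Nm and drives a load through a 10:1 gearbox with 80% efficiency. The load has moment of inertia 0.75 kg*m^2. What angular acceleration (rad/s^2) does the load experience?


tau_out = tau_motor * N * eta
= 0.44 * 10 * 0.8 = 3.52 Nm
alpha = tau_out / I = 3.52 / 0.75
= 4.6933 rad/s^2


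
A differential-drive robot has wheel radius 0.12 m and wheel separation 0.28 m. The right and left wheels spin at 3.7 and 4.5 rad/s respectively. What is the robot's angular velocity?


vR = r*wR = 0.12*3.7 = 0.444 m/s
vL = r*wL = 0.12*4.5 = 0.54 m/s
v = (vR+vL)/2 = 0.492 m/s
omega = (vR-vL)/L = -0.3429 rad/s
angular velocity = -0.3429 rad/s


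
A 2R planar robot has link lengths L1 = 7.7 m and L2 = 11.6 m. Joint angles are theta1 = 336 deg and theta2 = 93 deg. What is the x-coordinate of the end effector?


Convert angles to radians: theta1 = 5.8643, theta2 = 1.6232
x = L1*cos(theta1) + L2*cos(theta1+theta2)
x = 7.0343 + 4.1571
x = 11.1914


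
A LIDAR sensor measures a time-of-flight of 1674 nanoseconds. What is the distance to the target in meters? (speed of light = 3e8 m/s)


tof = 1674 ns = 1.674e-06 s
dist = c * tof / 2
= 3e8 * 1.674e-06 / 2
= 251.1 m


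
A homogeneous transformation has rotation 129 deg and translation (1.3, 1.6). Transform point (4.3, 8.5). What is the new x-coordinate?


x' = cos(theta)*px - sin(theta)*py + tx
= -0.6293*4.3 - 0.7771*8.5 + 1.3
= -8.0118


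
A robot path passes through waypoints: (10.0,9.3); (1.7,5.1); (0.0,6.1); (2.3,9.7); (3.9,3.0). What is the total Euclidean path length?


Segment lengths:
  seg1 = sqrt((-8.3)^2 + (-4.2)^2) = 9.3022
  seg2 = sqrt((-1.7)^2 + (1.0)^2) = 1.9723
  seg3 = sqrt((2.3)^2 + (3.6)^2) = 4.272
  seg4 = sqrt((1.6)^2 + (-6.7)^2) = 6.8884
Total = 22.4349


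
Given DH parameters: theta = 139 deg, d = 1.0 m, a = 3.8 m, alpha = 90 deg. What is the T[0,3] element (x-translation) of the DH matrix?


T[0,3] = a * cos(theta)
= 3.8 * cos(139 deg)
= 3.8 * -0.7547
= -2.8679


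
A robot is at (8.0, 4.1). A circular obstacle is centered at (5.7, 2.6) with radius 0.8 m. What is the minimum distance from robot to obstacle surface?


center_dist = sqrt((8.0-5.7)^2 + (4.1-2.6)^2)
= sqrt(5.29 + 2.25)
= 2.7459
min_dist = center_dist - radius = 2.7459 - 0.8 = 1.9459 m


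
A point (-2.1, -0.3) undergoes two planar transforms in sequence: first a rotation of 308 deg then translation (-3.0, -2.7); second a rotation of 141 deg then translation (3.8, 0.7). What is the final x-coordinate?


After transform 1:
x1 = cos(308)*-2.1 - sin(308)*-0.3 + -3.0 = -4.5293
y1 = sin(308)*-2.1 + cos(308)*-0.3 + -2.7 = -1.2299
After transform 2:
x2 = cos(141)*-4.5293 - sin(141)*-1.2299 + 3.8
= 8.0939


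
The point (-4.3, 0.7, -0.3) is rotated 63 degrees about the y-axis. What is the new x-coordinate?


Rotation about y-axis: x' = x*cos(theta) + z*sin(theta)
= -4.3 * 0.454 + -0.3 * 0.891
= -2.2195


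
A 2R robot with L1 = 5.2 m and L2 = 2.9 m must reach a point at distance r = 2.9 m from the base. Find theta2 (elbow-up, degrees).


cos(theta2) = (r^2 - L1^2 - L2^2) / (2*L1*L2)
cos(theta2) = (8.41 - 27.04 - 8.41) / 30.16
cos(theta2) = -0.896552
theta2 = 153.7084 degrees


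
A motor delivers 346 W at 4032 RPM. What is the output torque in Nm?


omega = 4032 * 2*pi/60 = 422.2301 rad/s
tau = P / omega = 346 / 422.2301
= 0.8195 Nm


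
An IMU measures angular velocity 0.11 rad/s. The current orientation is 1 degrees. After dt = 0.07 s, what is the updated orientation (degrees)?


delta_theta = w * dt = 0.11 * 0.07 = 0.0077 rad
= 0.4412 deg
theta_new = 1 + 0.4412 = 1.4412 deg


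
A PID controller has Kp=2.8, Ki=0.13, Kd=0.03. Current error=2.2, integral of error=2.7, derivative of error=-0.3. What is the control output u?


u = Kp*e + Ki*int(e) + Kd*de/dt
= 2.8*2.2 + 0.13*2.7 + 0.03*(-0.3)
= 6.16 + 0.351 + -0.009
= 6.502


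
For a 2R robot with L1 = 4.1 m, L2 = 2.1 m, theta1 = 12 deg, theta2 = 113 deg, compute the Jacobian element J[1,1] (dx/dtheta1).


J[1,1] = -L1*sin(t1) - L2*sin(t1+t2)
= -4.1*sin(12) - 2.1*sin(125)
= -2.5727


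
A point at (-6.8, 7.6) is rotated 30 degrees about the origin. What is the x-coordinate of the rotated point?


x' = x*cos(theta) - y*sin(theta)
cos(30 deg) = 0.866, sin(30 deg) = 0.5
x' = -6.8 * 0.866 - 7.6 * 0.5
= -5.889 - 3.8
= -9.689


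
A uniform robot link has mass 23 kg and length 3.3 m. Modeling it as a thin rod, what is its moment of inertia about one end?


I = (1/3) * m * L^2
= (1/3) * 23 * 3.3^2
= 0.333333 * 23 * 10.89
= 83.49 kg*m^2


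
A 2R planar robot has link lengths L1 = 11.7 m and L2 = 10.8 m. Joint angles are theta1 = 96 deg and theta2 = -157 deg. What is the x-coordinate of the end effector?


Convert angles to radians: theta1 = 1.6755, theta2 = -2.7402
x = L1*cos(theta1) + L2*cos(theta1+theta2)
x = -1.223 + 5.2359
x = 4.013


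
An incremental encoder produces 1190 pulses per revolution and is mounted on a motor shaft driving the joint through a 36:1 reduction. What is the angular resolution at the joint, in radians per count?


counts per rev = 1190
effective counts at joint = 1190 * 36 = 42840
resolution = 2*pi / 42840
= 1.4667e-04 rad/count


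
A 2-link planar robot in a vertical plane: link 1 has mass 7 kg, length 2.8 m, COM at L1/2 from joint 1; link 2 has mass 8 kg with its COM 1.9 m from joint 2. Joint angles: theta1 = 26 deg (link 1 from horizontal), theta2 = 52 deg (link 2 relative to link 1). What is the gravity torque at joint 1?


Horizontal distance from joint 1 to link-1 COM:
  x_c1 = (L1/2)*cos(t1) = 1.4 * 0.8988 = 1.2583 m
Horizontal distance from joint 1 to link-2 COM:
  x_c2 = L1*cos(t1) + Lc2*cos(t1+t2)
       = 2.8*0.8988 + 1.9*0.2079 = 2.9117 m
tau1 = m1*g*x_c1 + m2*g*x_c2
     = 7*9.81*1.2583 + 8*9.81*2.9117
     = 86.4083 + 228.5067
     = 314.915 Nm


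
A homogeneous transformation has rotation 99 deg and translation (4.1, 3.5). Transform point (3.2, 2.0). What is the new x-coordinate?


x' = cos(theta)*px - sin(theta)*py + tx
= -0.1564*3.2 - 0.9877*2.0 + 4.1
= 1.624


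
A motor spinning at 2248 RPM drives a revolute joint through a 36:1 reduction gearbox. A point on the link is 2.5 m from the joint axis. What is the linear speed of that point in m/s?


omega_motor = 2248 * 2*pi/60 = 235.41 rad/s
omega_joint = omega_motor / 36 = 6.5392 rad/s
v = omega_joint * r = 6.5392 * 2.5
= 16.3479 m/s


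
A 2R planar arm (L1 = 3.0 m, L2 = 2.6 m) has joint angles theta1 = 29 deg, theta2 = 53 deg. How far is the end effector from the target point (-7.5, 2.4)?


End effector via forward kinematics:
x = L1*cos(t1) + L2*cos(t1+t2) = 2.9857
y = L1*sin(t1) + L2*sin(t1+t2) = 4.0291
Distance to target:
d = sqrt((-7.5 - 2.9857)^2 + (2.4 - 4.0291)^2)
= sqrt(109.9501 + 2.6541)
= 10.6115 m


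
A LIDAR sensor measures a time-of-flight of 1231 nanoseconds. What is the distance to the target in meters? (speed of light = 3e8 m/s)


tof = 1231 ns = 1.231e-06 s
dist = c * tof / 2
= 3e8 * 1.231e-06 / 2
= 184.65 m


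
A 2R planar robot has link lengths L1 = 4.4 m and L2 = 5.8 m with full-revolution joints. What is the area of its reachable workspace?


r_max = L1 + L2 = 10.2 m
r_min = |L1 - L2| = 1.4 m
Area = pi*(r_max^2 - r_min^2)
= pi*(104.04 - 1.96)
= pi * 102.08
= 320.6938 m^2


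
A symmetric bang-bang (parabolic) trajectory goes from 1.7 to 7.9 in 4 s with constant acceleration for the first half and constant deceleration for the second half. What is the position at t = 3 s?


Symmetric rest-to-rest: each phase covers (pf-p0)/2 in time T/2. 0.5*a*(T/2)^2 = (pf-p0)/2 => a = 4*(pf-p0)/T^2
a = 4*(7.9-1.7)/4^2 = 1.55
t = 3 is in the deceleration phase (t > T/2).
p = pf - 0.5*a*(T-t)^2 = 7.9 - 0.5*1.55*1^2
= 7.125


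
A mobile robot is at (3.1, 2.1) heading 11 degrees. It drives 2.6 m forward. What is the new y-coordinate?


y_new = y0 + d*sin(theta)
= 2.1 + 2.6*sin(11)
= 2.1 + 0.4961
= 2.5961


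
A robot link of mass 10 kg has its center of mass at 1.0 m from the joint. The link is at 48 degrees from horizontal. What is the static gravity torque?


tau = m*g*L*cos(angle)
= 10 * 9.81 * 1.0 * cos(48 deg)
= 10 * 9.81 * 1.0 * 0.6691
= 65.6417 Nm


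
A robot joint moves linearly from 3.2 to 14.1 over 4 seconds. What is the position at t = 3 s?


s = t/T = 3/4 = 0.75
p(t) = p0 + (pf-p0)*s
= 3.2 + (14.1 - 3.2) * 0.75
= 11.375


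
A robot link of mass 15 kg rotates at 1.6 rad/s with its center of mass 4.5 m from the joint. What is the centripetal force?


F = m * omega^2 * r
= 15 * 1.6^2 * 4.5
= 15 * 2.56 * 4.5
= 172.8 N


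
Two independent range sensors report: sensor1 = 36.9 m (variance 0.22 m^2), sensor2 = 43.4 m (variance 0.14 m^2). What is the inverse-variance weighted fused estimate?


w1 = (1/var1) / (1/var1 + 1/var2)
   = 4.5455 / (4.5455 + 7.1429) = 0.3889
w2 = 1 - w1 = 0.6111
fused = w1*s1 + w2*s2 = 14.35 + 26.5222
= 40.8722 m


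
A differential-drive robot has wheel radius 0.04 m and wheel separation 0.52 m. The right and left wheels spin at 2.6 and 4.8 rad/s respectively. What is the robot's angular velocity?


vR = r*wR = 0.04*2.6 = 0.104 m/s
vL = r*wL = 0.04*4.8 = 0.192 m/s
v = (vR+vL)/2 = 0.148 m/s
omega = (vR-vL)/L = -0.1692 rad/s
angular velocity = -0.1692 rad/s


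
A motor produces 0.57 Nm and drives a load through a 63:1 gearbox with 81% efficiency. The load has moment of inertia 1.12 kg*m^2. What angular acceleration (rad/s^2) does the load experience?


tau_out = tau_motor * N * eta
= 0.57 * 63 * 0.81 = 29.0871 Nm
alpha = tau_out / I = 29.0871 / 1.12
= 25.9706 rad/s^2


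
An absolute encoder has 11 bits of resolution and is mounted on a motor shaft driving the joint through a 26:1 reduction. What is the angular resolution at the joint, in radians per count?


counts = 2^11 = 2048
effective counts at joint = 2048 * 26 = 53248
resolution = 2*pi / 53248
= 1.1800e-04 rad/count


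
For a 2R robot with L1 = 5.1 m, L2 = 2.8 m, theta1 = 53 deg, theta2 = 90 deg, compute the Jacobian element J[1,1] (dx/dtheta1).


J[1,1] = -L1*sin(t1) - L2*sin(t1+t2)
= -5.1*sin(53) - 2.8*sin(143)
= -5.7581


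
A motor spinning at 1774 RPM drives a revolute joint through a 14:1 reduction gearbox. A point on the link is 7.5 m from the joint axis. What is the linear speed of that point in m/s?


omega_motor = 1774 * 2*pi/60 = 185.7728 rad/s
omega_joint = omega_motor / 14 = 13.2695 rad/s
v = omega_joint * r = 13.2695 * 7.5
= 99.5212 m/s


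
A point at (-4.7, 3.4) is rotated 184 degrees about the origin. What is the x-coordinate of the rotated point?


x' = x*cos(theta) - y*sin(theta)
cos(184 deg) = -0.9976, sin(184 deg) = -0.0698
x' = -4.7 * -0.9976 - 3.4 * -0.0698
= 4.6886 - -0.2372
= 4.9257


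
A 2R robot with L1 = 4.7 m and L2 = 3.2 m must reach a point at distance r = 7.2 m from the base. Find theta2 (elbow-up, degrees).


cos(theta2) = (r^2 - L1^2 - L2^2) / (2*L1*L2)
cos(theta2) = (51.84 - 22.09 - 10.24) / 30.08
cos(theta2) = 0.648604
theta2 = 49.5636 degrees


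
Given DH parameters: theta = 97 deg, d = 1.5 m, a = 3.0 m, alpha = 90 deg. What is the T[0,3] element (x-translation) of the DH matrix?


T[0,3] = a * cos(theta)
= 3.0 * cos(97 deg)
= 3.0 * -0.1219
= -0.3656


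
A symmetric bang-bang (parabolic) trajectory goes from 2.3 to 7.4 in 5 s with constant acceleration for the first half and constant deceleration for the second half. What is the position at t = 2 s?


Symmetric rest-to-rest: each phase covers (pf-p0)/2 in time T/2. 0.5*a*(T/2)^2 = (pf-p0)/2 => a = 4*(pf-p0)/T^2
a = 4*(7.4-2.3)/5^2 = 0.816
t = 2 is in the acceleration phase (t <= T/2).
p = p0 + 0.5*a*t^2 = 2.3 + 0.5*0.816*2^2
= 3.932


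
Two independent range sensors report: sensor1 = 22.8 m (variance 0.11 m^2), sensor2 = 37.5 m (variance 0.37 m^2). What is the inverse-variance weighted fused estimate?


w1 = (1/var1) / (1/var1 + 1/var2)
   = 9.0909 / (9.0909 + 2.7027) = 0.7708
w2 = 1 - w1 = 0.2292
fused = w1*s1 + w2*s2 = 17.575 + 8.5938
= 26.1688 m


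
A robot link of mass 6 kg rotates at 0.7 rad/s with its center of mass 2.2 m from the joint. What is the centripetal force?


F = m * omega^2 * r
= 6 * 0.7^2 * 2.2
= 6 * 0.49 * 2.2
= 6.468 N


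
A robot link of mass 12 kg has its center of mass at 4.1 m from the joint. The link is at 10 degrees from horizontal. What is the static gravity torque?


tau = m*g*L*cos(angle)
= 12 * 9.81 * 4.1 * cos(10 deg)
= 12 * 9.81 * 4.1 * 0.9848
= 475.3194 Nm


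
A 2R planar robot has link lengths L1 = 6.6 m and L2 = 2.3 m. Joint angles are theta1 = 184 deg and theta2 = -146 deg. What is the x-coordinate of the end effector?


Convert angles to radians: theta1 = 3.2114, theta2 = -2.5482
x = L1*cos(theta1) + L2*cos(theta1+theta2)
x = -6.5839 + 1.8124
x = -4.7715


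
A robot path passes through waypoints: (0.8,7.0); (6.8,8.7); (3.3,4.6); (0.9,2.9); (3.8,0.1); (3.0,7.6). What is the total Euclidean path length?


Segment lengths:
  seg1 = sqrt((6.0)^2 + (1.7)^2) = 6.2362
  seg2 = sqrt((-3.5)^2 + (-4.1)^2) = 5.3907
  seg3 = sqrt((-2.4)^2 + (-1.7)^2) = 2.9411
  seg4 = sqrt((2.9)^2 + (-2.8)^2) = 4.0311
  seg5 = sqrt((-0.8)^2 + (7.5)^2) = 7.5425
Total = 26.1417


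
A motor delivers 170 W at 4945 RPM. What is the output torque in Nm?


omega = 4945 * 2*pi/60 = 517.8392 rad/s
tau = P / omega = 170 / 517.8392
= 0.3283 Nm


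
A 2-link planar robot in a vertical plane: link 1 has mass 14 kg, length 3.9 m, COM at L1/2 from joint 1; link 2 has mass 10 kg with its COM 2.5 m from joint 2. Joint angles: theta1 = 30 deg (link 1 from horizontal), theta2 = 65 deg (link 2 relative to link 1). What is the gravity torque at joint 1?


Horizontal distance from joint 1 to link-1 COM:
  x_c1 = (L1/2)*cos(t1) = 1.95 * 0.866 = 1.6887 m
Horizontal distance from joint 1 to link-2 COM:
  x_c2 = L1*cos(t1) + Lc2*cos(t1+t2)
       = 3.9*0.866 + 2.5*-0.0872 = 3.1596 m
tau1 = m1*g*x_c1 + m2*g*x_c2
     = 14*9.81*1.6887 + 10*9.81*3.1596
     = 231.9329 + 309.9577
     = 541.8906 Nm


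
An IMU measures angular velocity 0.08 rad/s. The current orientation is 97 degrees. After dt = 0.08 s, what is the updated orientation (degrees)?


delta_theta = w * dt = 0.08 * 0.08 = 0.0064 rad
= 0.3667 deg
theta_new = 97 + 0.3667 = 97.3667 deg


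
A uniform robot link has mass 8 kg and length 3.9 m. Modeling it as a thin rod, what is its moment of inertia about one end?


I = (1/3) * m * L^2
= (1/3) * 8 * 3.9^2
= 0.333333 * 8 * 15.21
= 40.56 kg*m^2


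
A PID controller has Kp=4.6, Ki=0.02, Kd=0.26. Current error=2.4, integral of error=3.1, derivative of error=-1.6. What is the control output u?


u = Kp*e + Ki*int(e) + Kd*de/dt
= 4.6*2.4 + 0.02*3.1 + 0.26*(-1.6)
= 11.04 + 0.062 + -0.416
= 10.686


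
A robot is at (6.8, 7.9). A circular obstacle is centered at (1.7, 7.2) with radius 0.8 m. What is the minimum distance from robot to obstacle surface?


center_dist = sqrt((6.8-1.7)^2 + (7.9-7.2)^2)
= sqrt(26.01 + 0.49)
= 5.1478
min_dist = center_dist - radius = 5.1478 - 0.8 = 4.3478 m


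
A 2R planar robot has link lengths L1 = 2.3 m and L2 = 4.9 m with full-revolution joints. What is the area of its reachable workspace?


r_max = L1 + L2 = 7.2 m
r_min = |L1 - L2| = 2.6 m
Area = pi*(r_max^2 - r_min^2)
= pi*(51.84 - 6.76)
= pi * 45.08
= 141.623 m^2


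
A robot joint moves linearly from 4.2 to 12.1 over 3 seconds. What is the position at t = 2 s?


s = t/T = 2/3 = 0.6667
p(t) = p0 + (pf-p0)*s
= 4.2 + (12.1 - 4.2) * 0.6667
= 9.4667


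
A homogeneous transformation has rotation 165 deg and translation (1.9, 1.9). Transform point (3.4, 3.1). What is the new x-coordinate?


x' = cos(theta)*px - sin(theta)*py + tx
= -0.9659*3.4 - 0.2588*3.1 + 1.9
= -2.1865


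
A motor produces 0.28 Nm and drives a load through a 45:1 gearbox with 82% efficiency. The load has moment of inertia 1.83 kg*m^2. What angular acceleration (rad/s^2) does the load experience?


tau_out = tau_motor * N * eta
= 0.28 * 45 * 0.82 = 10.332 Nm
alpha = tau_out / I = 10.332 / 1.83
= 5.6459 rad/s^2


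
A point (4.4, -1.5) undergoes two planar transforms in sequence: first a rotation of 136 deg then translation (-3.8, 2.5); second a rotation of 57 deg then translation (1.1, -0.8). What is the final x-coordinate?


After transform 1:
x1 = cos(136)*4.4 - sin(136)*-1.5 + -3.8 = -5.9231
y1 = sin(136)*4.4 + cos(136)*-1.5 + 2.5 = 6.6355
After transform 2:
x2 = cos(57)*-5.9231 - sin(57)*6.6355 + 1.1
= -7.691


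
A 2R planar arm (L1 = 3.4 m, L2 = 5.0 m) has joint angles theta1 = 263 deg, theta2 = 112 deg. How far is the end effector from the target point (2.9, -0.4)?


End effector via forward kinematics:
x = L1*cos(t1) + L2*cos(t1+t2) = 4.4153
y = L1*sin(t1) + L2*sin(t1+t2) = -2.0806
Distance to target:
d = sqrt((2.9 - 4.4153)^2 + (-0.4 - -2.0806)^2)
= sqrt(2.2961 + 2.8243)
= 2.2628 m


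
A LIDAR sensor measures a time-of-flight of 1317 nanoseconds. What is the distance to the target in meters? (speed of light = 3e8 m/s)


tof = 1317 ns = 1.317e-06 s
dist = c * tof / 2
= 3e8 * 1.317e-06 / 2
= 197.55 m


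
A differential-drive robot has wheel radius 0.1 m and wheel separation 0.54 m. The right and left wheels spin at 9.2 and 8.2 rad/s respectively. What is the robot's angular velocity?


vR = r*wR = 0.1*9.2 = 0.92 m/s
vL = r*wL = 0.1*8.2 = 0.82 m/s
v = (vR+vL)/2 = 0.87 m/s
omega = (vR-vL)/L = 0.1852 rad/s
angular velocity = 0.1852 rad/s


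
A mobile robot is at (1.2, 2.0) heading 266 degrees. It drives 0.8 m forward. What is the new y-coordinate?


y_new = y0 + d*sin(theta)
= 2.0 + 0.8*sin(266)
= 2.0 + -0.7981
= 1.2019


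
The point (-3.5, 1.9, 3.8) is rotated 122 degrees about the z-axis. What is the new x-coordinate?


Rotation about z-axis: x' = x*cos(theta) - y*sin(theta)
= -3.5 * -0.5299 - 1.9 * 0.848
= 0.2434


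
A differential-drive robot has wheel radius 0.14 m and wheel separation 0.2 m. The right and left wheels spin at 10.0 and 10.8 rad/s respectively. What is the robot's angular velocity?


vR = r*wR = 0.14*10.0 = 1.4 m/s
vL = r*wL = 0.14*10.8 = 1.512 m/s
v = (vR+vL)/2 = 1.456 m/s
omega = (vR-vL)/L = -0.56 rad/s
angular velocity = -0.56 rad/s


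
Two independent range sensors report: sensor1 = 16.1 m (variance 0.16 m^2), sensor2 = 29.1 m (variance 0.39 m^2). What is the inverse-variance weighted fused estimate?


w1 = (1/var1) / (1/var1 + 1/var2)
   = 6.25 / (6.25 + 2.5641) = 0.7091
w2 = 1 - w1 = 0.2909
fused = w1*s1 + w2*s2 = 11.4164 + 8.4655
= 19.8818 m


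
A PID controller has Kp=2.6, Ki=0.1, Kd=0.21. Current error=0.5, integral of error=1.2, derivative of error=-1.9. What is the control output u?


u = Kp*e + Ki*int(e) + Kd*de/dt
= 2.6*0.5 + 0.1*1.2 + 0.21*(-1.9)
= 1.3 + 0.12 + -0.399
= 1.021


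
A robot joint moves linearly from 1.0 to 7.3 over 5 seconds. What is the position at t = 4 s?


s = t/T = 4/5 = 0.8
p(t) = p0 + (pf-p0)*s
= 1.0 + (7.3 - 1.0) * 0.8
= 6.04


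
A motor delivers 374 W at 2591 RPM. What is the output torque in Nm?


omega = 2591 * 2*pi/60 = 271.3289 rad/s
tau = P / omega = 374 / 271.3289
= 1.3784 Nm


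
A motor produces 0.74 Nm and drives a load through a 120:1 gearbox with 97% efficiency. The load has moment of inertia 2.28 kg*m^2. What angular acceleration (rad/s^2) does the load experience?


tau_out = tau_motor * N * eta
= 0.74 * 120 * 0.97 = 86.136 Nm
alpha = tau_out / I = 86.136 / 2.28
= 37.7789 rad/s^2


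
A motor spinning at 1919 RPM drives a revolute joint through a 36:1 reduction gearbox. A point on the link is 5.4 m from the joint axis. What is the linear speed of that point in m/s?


omega_motor = 1919 * 2*pi/60 = 200.9572 rad/s
omega_joint = omega_motor / 36 = 5.5821 rad/s
v = omega_joint * r = 5.5821 * 5.4
= 30.1436 m/s


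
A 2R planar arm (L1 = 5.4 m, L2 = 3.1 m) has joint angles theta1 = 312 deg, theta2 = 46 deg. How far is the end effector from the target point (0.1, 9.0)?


End effector via forward kinematics:
x = L1*cos(t1) + L2*cos(t1+t2) = 6.7114
y = L1*sin(t1) + L2*sin(t1+t2) = -4.1212
Distance to target:
d = sqrt((0.1 - 6.7114)^2 + (9.0 - -4.1212)^2)
= sqrt(43.7108 + 172.1651)
= 14.6927 m


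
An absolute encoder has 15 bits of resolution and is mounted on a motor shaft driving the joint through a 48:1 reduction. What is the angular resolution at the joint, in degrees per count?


counts = 2^15 = 32768
effective counts at joint = 32768 * 48 = 1572864
resolution = 360 / 1572864
= 2.2888e-04 deg/count


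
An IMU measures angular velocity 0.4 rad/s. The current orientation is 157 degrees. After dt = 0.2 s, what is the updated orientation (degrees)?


delta_theta = w * dt = 0.4 * 0.2 = 0.08 rad
= 4.5837 deg
theta_new = 157 + 4.5837 = 161.5837 deg


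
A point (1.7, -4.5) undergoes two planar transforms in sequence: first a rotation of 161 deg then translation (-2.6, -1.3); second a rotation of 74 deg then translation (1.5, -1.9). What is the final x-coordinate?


After transform 1:
x1 = cos(161)*1.7 - sin(161)*-4.5 + -2.6 = -2.7423
y1 = sin(161)*1.7 + cos(161)*-4.5 + -1.3 = 3.5083
After transform 2:
x2 = cos(74)*-2.7423 - sin(74)*3.5083 + 1.5
= -2.6283


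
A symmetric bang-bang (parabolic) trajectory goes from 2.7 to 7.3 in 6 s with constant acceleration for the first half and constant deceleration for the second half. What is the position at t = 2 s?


Symmetric rest-to-rest: each phase covers (pf-p0)/2 in time T/2. 0.5*a*(T/2)^2 = (pf-p0)/2 => a = 4*(pf-p0)/T^2
a = 4*(7.3-2.7)/6^2 = 0.5111
t = 2 is in the acceleration phase (t <= T/2).
p = p0 + 0.5*a*t^2 = 2.7 + 0.5*0.5111*2^2
= 3.7222


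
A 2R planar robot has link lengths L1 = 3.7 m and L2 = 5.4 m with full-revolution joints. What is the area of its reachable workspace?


r_max = L1 + L2 = 9.1 m
r_min = |L1 - L2| = 1.7 m
Area = pi*(r_max^2 - r_min^2)
= pi*(82.81 - 2.89)
= pi * 79.92
= 251.0761 m^2


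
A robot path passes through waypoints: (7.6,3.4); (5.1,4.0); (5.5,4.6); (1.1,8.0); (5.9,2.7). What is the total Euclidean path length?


Segment lengths:
  seg1 = sqrt((-2.5)^2 + (0.6)^2) = 2.571
  seg2 = sqrt((0.4)^2 + (0.6)^2) = 0.7211
  seg3 = sqrt((-4.4)^2 + (3.4)^2) = 5.5606
  seg4 = sqrt((4.8)^2 + (-5.3)^2) = 7.1505
Total = 16.0032


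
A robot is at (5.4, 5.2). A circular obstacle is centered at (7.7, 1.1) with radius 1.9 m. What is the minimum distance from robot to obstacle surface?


center_dist = sqrt((5.4-7.7)^2 + (5.2-1.1)^2)
= sqrt(5.29 + 16.81)
= 4.7011
min_dist = center_dist - radius = 4.7011 - 1.9 = 2.8011 m


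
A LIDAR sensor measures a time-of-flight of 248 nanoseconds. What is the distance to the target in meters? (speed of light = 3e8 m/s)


tof = 248 ns = 2.48e-07 s
dist = c * tof / 2
= 3e8 * 2.48e-07 / 2
= 37.2 m


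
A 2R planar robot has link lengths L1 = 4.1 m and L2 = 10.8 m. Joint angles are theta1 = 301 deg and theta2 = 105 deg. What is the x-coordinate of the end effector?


Convert angles to radians: theta1 = 5.2534, theta2 = 1.8326
x = L1*cos(theta1) + L2*cos(theta1+theta2)
x = 2.1117 + 7.5023
x = 9.614


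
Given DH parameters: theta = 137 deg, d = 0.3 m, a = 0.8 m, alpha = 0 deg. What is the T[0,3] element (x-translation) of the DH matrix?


T[0,3] = a * cos(theta)
= 0.8 * cos(137 deg)
= 0.8 * -0.7314
= -0.5851


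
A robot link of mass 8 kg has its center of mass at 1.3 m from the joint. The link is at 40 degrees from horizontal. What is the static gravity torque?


tau = m*g*L*cos(angle)
= 8 * 9.81 * 1.3 * cos(40 deg)
= 8 * 9.81 * 1.3 * 0.766
= 78.1549 Nm


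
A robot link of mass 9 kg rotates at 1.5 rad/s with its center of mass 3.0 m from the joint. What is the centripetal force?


F = m * omega^2 * r
= 9 * 1.5^2 * 3.0
= 9 * 2.25 * 3.0
= 60.75 N


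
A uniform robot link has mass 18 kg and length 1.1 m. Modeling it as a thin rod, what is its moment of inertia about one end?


I = (1/3) * m * L^2
= (1/3) * 18 * 1.1^2
= 0.333333 * 18 * 1.21
= 7.26 kg*m^2


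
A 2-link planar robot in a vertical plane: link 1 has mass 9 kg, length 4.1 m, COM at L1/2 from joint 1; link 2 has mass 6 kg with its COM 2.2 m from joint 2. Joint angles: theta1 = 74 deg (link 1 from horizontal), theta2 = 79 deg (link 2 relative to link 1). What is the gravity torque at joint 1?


Horizontal distance from joint 1 to link-1 COM:
  x_c1 = (L1/2)*cos(t1) = 2.05 * 0.2756 = 0.5651 m
Horizontal distance from joint 1 to link-2 COM:
  x_c2 = L1*cos(t1) + Lc2*cos(t1+t2)
       = 4.1*0.2756 + 2.2*-0.891 = -0.8301 m
tau1 = m1*g*x_c1 + m2*g*x_c2
     = 9*9.81*0.5651 + 6*9.81*-0.8301
     = 49.8888 + -48.8598
     = 1.0291 Nm


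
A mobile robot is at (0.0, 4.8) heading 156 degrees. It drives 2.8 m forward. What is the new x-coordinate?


x_new = x0 + d*cos(theta)
= 0.0 + 2.8*cos(156)
= 0.0 + -2.5579
= -2.5579


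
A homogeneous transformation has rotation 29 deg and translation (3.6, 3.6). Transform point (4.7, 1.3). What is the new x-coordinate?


x' = cos(theta)*px - sin(theta)*py + tx
= 0.8746*4.7 - 0.4848*1.3 + 3.6
= 7.0805


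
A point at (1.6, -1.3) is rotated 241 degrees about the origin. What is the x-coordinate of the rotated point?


x' = x*cos(theta) - y*sin(theta)
cos(241 deg) = -0.4848, sin(241 deg) = -0.8746
x' = 1.6 * -0.4848 - -1.3 * -0.8746
= -0.7757 - 1.137
= -1.9127


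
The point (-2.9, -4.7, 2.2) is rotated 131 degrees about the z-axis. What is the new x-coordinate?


Rotation about z-axis: x' = x*cos(theta) - y*sin(theta)
= -2.9 * -0.6561 - -4.7 * 0.7547
= 5.4497


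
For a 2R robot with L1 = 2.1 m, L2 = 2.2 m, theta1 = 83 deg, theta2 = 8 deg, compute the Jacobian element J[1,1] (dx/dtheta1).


J[1,1] = -L1*sin(t1) - L2*sin(t1+t2)
= -2.1*sin(83) - 2.2*sin(91)
= -4.284


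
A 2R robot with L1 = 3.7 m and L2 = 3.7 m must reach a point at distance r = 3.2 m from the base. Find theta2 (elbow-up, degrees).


cos(theta2) = (r^2 - L1^2 - L2^2) / (2*L1*L2)
cos(theta2) = (10.24 - 13.69 - 13.69) / 27.38
cos(theta2) = -0.626004
theta2 = 128.7559 degrees


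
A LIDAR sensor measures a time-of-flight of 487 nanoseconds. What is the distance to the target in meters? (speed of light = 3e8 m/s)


tof = 487 ns = 4.87e-07 s
dist = c * tof / 2
= 3e8 * 4.87e-07 / 2
= 73.05 m


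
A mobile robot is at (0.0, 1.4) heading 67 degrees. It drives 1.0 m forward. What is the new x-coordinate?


x_new = x0 + d*cos(theta)
= 0.0 + 1.0*cos(67)
= 0.0 + 0.3907
= 0.3907


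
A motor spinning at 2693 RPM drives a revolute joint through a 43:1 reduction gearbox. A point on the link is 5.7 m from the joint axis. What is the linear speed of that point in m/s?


omega_motor = 2693 * 2*pi/60 = 282.0103 rad/s
omega_joint = omega_motor / 43 = 6.5584 rad/s
v = omega_joint * r = 6.5584 * 5.7
= 37.3828 m/s


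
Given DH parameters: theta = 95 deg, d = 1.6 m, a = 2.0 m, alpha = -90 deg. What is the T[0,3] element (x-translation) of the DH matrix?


T[0,3] = a * cos(theta)
= 2.0 * cos(95 deg)
= 2.0 * -0.0872
= -0.1743


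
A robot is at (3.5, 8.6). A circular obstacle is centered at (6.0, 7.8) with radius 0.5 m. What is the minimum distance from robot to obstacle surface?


center_dist = sqrt((3.5-6.0)^2 + (8.6-7.8)^2)
= sqrt(6.25 + 0.64)
= 2.6249
min_dist = center_dist - radius = 2.6249 - 0.5 = 2.1249 m


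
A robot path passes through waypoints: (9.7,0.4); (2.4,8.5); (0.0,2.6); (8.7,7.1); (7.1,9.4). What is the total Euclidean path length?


Segment lengths:
  seg1 = sqrt((-7.3)^2 + (8.1)^2) = 10.9041
  seg2 = sqrt((-2.4)^2 + (-5.9)^2) = 6.3695
  seg3 = sqrt((8.7)^2 + (4.5)^2) = 9.7949
  seg4 = sqrt((-1.6)^2 + (2.3)^2) = 2.8018
Total = 29.8703


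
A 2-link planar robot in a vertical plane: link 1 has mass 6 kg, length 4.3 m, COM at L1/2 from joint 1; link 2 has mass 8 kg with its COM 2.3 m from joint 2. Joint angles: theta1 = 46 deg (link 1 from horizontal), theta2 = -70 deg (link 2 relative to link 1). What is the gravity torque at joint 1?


Horizontal distance from joint 1 to link-1 COM:
  x_c1 = (L1/2)*cos(t1) = 2.15 * 0.6947 = 1.4935 m
Horizontal distance from joint 1 to link-2 COM:
  x_c2 = L1*cos(t1) + Lc2*cos(t1+t2)
       = 4.3*0.6947 + 2.3*0.9135 = 5.0882 m
tau1 = m1*g*x_c1 + m2*g*x_c2
     = 6*9.81*1.4935 + 8*9.81*5.0882
     = 87.9083 + 399.3208
     = 487.2291 Nm


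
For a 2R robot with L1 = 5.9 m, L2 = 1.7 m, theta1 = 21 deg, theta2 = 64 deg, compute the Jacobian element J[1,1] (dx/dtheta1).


J[1,1] = -L1*sin(t1) - L2*sin(t1+t2)
= -5.9*sin(21) - 1.7*sin(85)
= -3.8079


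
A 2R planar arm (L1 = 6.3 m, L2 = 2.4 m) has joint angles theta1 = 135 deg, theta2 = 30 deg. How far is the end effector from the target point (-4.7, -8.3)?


End effector via forward kinematics:
x = L1*cos(t1) + L2*cos(t1+t2) = -6.773
y = L1*sin(t1) + L2*sin(t1+t2) = 5.0759
Distance to target:
d = sqrt((-4.7 - -6.773)^2 + (-8.3 - 5.0759)^2)
= sqrt(4.2973 + 178.9157)
= 13.5356 m


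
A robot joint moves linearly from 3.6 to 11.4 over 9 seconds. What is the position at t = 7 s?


s = t/T = 7/9 = 0.7778
p(t) = p0 + (pf-p0)*s
= 3.6 + (11.4 - 3.6) * 0.7778
= 9.6667


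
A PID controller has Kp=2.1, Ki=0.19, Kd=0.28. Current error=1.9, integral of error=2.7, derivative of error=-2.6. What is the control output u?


u = Kp*e + Ki*int(e) + Kd*de/dt
= 2.1*1.9 + 0.19*2.7 + 0.28*(-2.6)
= 3.99 + 0.513 + -0.728
= 3.775


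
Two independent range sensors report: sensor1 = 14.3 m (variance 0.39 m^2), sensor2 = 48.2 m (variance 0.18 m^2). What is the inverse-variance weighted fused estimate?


w1 = (1/var1) / (1/var1 + 1/var2)
   = 2.5641 / (2.5641 + 5.5556) = 0.3158
w2 = 1 - w1 = 0.6842
fused = w1*s1 + w2*s2 = 4.5158 + 32.9789
= 37.4947 m


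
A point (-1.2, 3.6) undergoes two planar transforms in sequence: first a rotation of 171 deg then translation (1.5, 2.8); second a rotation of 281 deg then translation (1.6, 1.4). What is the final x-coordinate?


After transform 1:
x1 = cos(171)*-1.2 - sin(171)*3.6 + 1.5 = 2.1221
y1 = sin(171)*-1.2 + cos(171)*3.6 + 2.8 = -0.9434
After transform 2:
x2 = cos(281)*2.1221 - sin(281)*-0.9434 + 1.6
= 1.0788


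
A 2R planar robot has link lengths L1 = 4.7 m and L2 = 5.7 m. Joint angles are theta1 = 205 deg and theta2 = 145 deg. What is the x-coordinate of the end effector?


Convert angles to radians: theta1 = 3.5779, theta2 = 2.5307
x = L1*cos(theta1) + L2*cos(theta1+theta2)
x = -4.2596 + 5.6134
x = 1.3538


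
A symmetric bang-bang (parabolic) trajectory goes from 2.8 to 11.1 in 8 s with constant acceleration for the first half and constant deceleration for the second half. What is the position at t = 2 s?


Symmetric rest-to-rest: each phase covers (pf-p0)/2 in time T/2. 0.5*a*(T/2)^2 = (pf-p0)/2 => a = 4*(pf-p0)/T^2
a = 4*(11.1-2.8)/8^2 = 0.5188
t = 2 is in the acceleration phase (t <= T/2).
p = p0 + 0.5*a*t^2 = 2.8 + 0.5*0.5188*2^2
= 3.8375


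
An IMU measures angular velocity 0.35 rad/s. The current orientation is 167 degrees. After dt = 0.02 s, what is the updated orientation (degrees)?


delta_theta = w * dt = 0.35 * 0.02 = 0.007 rad
= 0.4011 deg
theta_new = 167 + 0.4011 = 167.4011 deg


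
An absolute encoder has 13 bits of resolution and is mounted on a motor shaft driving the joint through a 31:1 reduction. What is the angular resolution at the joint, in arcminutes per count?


counts = 2^13 = 8192
effective counts at joint = 8192 * 31 = 253952
resolution = 360*60 / 253952
= 0.0851 arcmin/count


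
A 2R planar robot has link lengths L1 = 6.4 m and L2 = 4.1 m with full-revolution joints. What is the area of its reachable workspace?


r_max = L1 + L2 = 10.5 m
r_min = |L1 - L2| = 2.3 m
Area = pi*(r_max^2 - r_min^2)
= pi*(110.25 - 5.29)
= pi * 104.96
= 329.7416 m^2


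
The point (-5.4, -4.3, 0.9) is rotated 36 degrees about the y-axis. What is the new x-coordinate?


Rotation about y-axis: x' = x*cos(theta) + z*sin(theta)
= -5.4 * 0.809 + 0.9 * 0.5878
= -3.8397


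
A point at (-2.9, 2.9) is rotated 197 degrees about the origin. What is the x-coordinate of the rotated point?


x' = x*cos(theta) - y*sin(theta)
cos(197 deg) = -0.9563, sin(197 deg) = -0.2924
x' = -2.9 * -0.9563 - 2.9 * -0.2924
= 2.7733 - -0.8479
= 3.6212


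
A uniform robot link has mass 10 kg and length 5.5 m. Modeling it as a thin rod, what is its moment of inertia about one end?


I = (1/3) * m * L^2
= (1/3) * 10 * 5.5^2
= 0.333333 * 10 * 30.25
= 100.8333 kg*m^2


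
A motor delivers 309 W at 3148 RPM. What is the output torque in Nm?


omega = 3148 * 2*pi/60 = 329.6578 rad/s
tau = P / omega = 309 / 329.6578
= 0.9373 Nm


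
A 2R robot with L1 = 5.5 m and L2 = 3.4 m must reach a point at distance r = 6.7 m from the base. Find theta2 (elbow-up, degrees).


cos(theta2) = (r^2 - L1^2 - L2^2) / (2*L1*L2)
cos(theta2) = (44.89 - 30.25 - 11.56) / 37.4
cos(theta2) = 0.082353
theta2 = 85.2762 degrees


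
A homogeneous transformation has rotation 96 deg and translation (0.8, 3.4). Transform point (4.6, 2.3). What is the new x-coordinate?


x' = cos(theta)*px - sin(theta)*py + tx
= -0.1045*4.6 - 0.9945*2.3 + 0.8
= -1.9682


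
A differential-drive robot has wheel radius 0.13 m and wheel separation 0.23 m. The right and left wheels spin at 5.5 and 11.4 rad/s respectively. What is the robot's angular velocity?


vR = r*wR = 0.13*5.5 = 0.715 m/s
vL = r*wL = 0.13*11.4 = 1.482 m/s
v = (vR+vL)/2 = 1.0985 m/s
omega = (vR-vL)/L = -3.3348 rad/s
angular velocity = -3.3348 rad/s


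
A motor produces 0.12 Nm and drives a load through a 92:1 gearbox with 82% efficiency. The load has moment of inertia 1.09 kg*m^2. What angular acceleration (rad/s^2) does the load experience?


tau_out = tau_motor * N * eta
= 0.12 * 92 * 0.82 = 9.0528 Nm
alpha = tau_out / I = 9.0528 / 1.09
= 8.3053 rad/s^2


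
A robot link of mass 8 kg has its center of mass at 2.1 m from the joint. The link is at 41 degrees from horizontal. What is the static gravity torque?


tau = m*g*L*cos(angle)
= 8 * 9.81 * 2.1 * cos(41 deg)
= 8 * 9.81 * 2.1 * 0.7547
= 124.3822 Nm


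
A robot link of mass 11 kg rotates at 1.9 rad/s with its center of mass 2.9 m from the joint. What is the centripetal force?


F = m * omega^2 * r
= 11 * 1.9^2 * 2.9
= 11 * 3.61 * 2.9
= 115.159 N


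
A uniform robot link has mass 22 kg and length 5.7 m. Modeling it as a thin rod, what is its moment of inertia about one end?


I = (1/3) * m * L^2
= (1/3) * 22 * 5.7^2
= 0.333333 * 22 * 32.49
= 238.26 kg*m^2


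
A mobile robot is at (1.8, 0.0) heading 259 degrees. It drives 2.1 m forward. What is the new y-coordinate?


y_new = y0 + d*sin(theta)
= 0.0 + 2.1*sin(259)
= 0.0 + -2.0614
= -2.0614


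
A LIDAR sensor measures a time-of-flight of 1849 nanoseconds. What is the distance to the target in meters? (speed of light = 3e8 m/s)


tof = 1849 ns = 1.849e-06 s
dist = c * tof / 2
= 3e8 * 1.849e-06 / 2
= 277.35 m


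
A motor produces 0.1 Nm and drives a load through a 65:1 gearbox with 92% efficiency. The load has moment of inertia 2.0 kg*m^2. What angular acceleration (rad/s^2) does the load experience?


tau_out = tau_motor * N * eta
= 0.1 * 65 * 0.92 = 5.98 Nm
alpha = tau_out / I = 5.98 / 2.0
= 2.99 rad/s^2


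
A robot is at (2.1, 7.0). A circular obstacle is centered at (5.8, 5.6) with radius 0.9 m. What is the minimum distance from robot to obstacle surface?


center_dist = sqrt((2.1-5.8)^2 + (7.0-5.6)^2)
= sqrt(13.69 + 1.96)
= 3.956
min_dist = center_dist - radius = 3.956 - 0.9 = 3.056 m


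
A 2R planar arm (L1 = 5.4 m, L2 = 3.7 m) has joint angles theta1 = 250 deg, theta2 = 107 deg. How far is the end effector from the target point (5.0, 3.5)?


End effector via forward kinematics:
x = L1*cos(t1) + L2*cos(t1+t2) = 1.848
y = L1*sin(t1) + L2*sin(t1+t2) = -5.268
Distance to target:
d = sqrt((5.0 - 1.848)^2 + (3.5 - -5.268)^2)
= sqrt(9.935 + 76.8775)
= 9.3173 m


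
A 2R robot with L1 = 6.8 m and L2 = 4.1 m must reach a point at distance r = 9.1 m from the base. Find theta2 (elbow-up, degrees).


cos(theta2) = (r^2 - L1^2 - L2^2) / (2*L1*L2)
cos(theta2) = (82.81 - 46.24 - 16.81) / 55.76
cos(theta2) = 0.354376
theta2 = 69.2448 degrees


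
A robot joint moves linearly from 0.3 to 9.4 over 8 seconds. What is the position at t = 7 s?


s = t/T = 7/8 = 0.875
p(t) = p0 + (pf-p0)*s
= 0.3 + (9.4 - 0.3) * 0.875
= 8.2625


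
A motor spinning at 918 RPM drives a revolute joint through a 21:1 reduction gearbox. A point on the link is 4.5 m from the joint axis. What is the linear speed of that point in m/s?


omega_motor = 918 * 2*pi/60 = 96.1327 rad/s
omega_joint = omega_motor / 21 = 4.5777 rad/s
v = omega_joint * r = 4.5777 * 4.5
= 20.5999 m/s


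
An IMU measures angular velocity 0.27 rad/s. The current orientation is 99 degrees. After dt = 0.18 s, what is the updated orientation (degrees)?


delta_theta = w * dt = 0.27 * 0.18 = 0.0486 rad
= 2.7846 deg
theta_new = 99 + 2.7846 = 101.7846 deg


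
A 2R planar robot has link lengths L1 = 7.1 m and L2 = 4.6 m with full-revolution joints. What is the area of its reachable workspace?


r_max = L1 + L2 = 11.7 m
r_min = |L1 - L2| = 2.5 m
Area = pi*(r_max^2 - r_min^2)
= pi*(136.89 - 6.25)
= pi * 130.64
= 410.4177 m^2


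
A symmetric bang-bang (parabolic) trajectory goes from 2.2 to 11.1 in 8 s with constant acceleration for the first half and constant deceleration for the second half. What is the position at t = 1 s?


Symmetric rest-to-rest: each phase covers (pf-p0)/2 in time T/2. 0.5*a*(T/2)^2 = (pf-p0)/2 => a = 4*(pf-p0)/T^2
a = 4*(11.1-2.2)/8^2 = 0.5562
t = 1 is in the acceleration phase (t <= T/2).
p = p0 + 0.5*a*t^2 = 2.2 + 0.5*0.5562*1^2
= 2.4781


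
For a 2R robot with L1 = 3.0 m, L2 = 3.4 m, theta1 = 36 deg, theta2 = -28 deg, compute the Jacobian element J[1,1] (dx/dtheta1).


J[1,1] = -L1*sin(t1) - L2*sin(t1+t2)
= -3.0*sin(36) - 3.4*sin(8)
= -2.2365


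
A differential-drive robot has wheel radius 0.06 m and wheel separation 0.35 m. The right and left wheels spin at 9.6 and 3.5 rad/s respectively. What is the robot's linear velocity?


vR = r*wR = 0.06*9.6 = 0.576 m/s
vL = r*wL = 0.06*3.5 = 0.21 m/s
v = (vR+vL)/2 = 0.393 m/s
omega = (vR-vL)/L = 1.0457 rad/s
linear velocity = 0.393 m/s


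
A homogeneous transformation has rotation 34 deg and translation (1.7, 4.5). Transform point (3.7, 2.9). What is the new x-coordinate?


x' = cos(theta)*px - sin(theta)*py + tx
= 0.829*3.7 - 0.5592*2.9 + 1.7
= 3.1458


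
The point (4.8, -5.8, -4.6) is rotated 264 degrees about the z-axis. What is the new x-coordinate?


Rotation about z-axis: x' = x*cos(theta) - y*sin(theta)
= 4.8 * -0.1045 - -5.8 * -0.9945
= -6.27


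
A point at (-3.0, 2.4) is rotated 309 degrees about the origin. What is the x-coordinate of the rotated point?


x' = x*cos(theta) - y*sin(theta)
cos(309 deg) = 0.6293, sin(309 deg) = -0.7771
x' = -3.0 * 0.6293 - 2.4 * -0.7771
= -1.888 - -1.8652
= -0.0228


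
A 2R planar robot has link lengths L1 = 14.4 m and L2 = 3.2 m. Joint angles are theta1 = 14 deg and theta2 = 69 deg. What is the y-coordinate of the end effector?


Convert angles to radians: theta1 = 0.2443, theta2 = 1.2043
y = L1*sin(theta1) + L2*sin(theta1+theta2)
y = 3.4837 + 3.1761
y = 6.6598


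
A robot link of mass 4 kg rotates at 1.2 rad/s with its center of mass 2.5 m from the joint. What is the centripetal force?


F = m * omega^2 * r
= 4 * 1.2^2 * 2.5
= 4 * 1.44 * 2.5
= 14.4 N


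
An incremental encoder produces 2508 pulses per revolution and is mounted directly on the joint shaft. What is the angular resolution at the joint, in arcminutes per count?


counts per rev = 2508
resolution = 360*60 / 2508
= 8.6124 arcmin/count
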